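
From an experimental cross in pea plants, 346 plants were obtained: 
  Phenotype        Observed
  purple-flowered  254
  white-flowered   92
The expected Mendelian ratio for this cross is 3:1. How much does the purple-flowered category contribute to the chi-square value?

0.117

Under the 3:1 hypothesis (Σ ratio = 4, N = 346):
  purple-flowered: 346 × 3/4 = 259.5
  white-flowered: 346 × 1/4 = 86.5
Contribution of purple-flowered: (254 − 259.5)² / 259.5 = 0.1166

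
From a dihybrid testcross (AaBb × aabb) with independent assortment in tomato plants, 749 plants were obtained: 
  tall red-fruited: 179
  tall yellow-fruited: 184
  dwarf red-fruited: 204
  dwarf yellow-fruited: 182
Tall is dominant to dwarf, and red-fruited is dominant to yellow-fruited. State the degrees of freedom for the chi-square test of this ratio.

3

A dihybrid testcross with independent assortment gives a 1:1:1:1 ratio.
A goodness-of-fit test with 4 phenotype classes has df = 4 − 1 = 3.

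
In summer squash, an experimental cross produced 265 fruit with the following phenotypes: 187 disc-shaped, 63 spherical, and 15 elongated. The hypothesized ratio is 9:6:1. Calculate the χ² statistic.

23.117

Under the 9:6:1 hypothesis (Σ ratio = 16, N = 265):
  disc-shaped: 265 × 9/16 = 149.0625
  spherical: 265 × 6/16 = 99.375
  elongated: 265 × 1/16 = 16.5625
χ² = Σ (O − E)² / E
  disc-shaped: (187 − 149.0625)² / 149.0625 = 9.6554
  spherical: (63 − 99.375)² / 99.375 = 13.3146
  elongated: (15 − 16.5625)² / 16.5625 = 0.1474
χ² = 9.6554 + 13.3146 + 0.1474 = 23.1174 ≈ 23.117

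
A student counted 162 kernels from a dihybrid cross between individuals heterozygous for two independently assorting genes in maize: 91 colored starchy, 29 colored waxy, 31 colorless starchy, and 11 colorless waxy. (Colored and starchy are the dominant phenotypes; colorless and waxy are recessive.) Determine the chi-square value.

0.151

A dihybrid F₂ with independent assortment and complete dominance at both loci gives a 9:3:3:1 phenotypic ratio.
The 9:3:3:1 ratio has 16 parts, so with N = 162 the expected counts are:
  colored starchy: 162 × 9/16 = 91.125
  colored waxy: 162 × 3/16 = 30.375
  colorless starchy: 162 × 3/16 = 30.375
  colorless waxy: 162 × 1/16 = 10.125
χ² = Σ (O − E)² / E
  colored starchy: (91 − 91.125)² / 91.125 = 0.0002
  colored waxy: (29 − 30.375)² / 30.375 = 0.0622
  colorless starchy: (31 − 30.375)² / 30.375 = 0.0129
  colorless waxy: (11 − 10.125)² / 10.125 = 0.0756
χ² = 0.0002 + 0.0622 + 0.0129 + 0.0756 = 0.1509 ≈ 0.151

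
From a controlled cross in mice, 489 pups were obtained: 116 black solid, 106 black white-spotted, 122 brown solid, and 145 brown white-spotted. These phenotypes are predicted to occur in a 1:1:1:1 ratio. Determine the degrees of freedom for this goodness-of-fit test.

3

A goodness-of-fit test with 4 phenotype classes has df = 4 − 1 = 3.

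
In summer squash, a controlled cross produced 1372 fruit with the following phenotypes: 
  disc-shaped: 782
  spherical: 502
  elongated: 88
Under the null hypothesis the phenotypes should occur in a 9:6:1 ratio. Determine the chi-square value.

0.499

Under the 9:6:1 hypothesis (Σ ratio = 16, N = 1372):
  disc-shaped: 1372 × 9/16 = 771.75
  spherical: 1372 × 6/16 = 514.5
  elongated: 1372 × 1/16 = 85.75
χ² = Σ (O − E)² / E
  disc-shaped: (782 − 771.75)² / 771.75 = 0.1361
  spherical: (502 − 514.5)² / 514.5 = 0.3037
  elongated: (88 − 85.75)² / 85.75 = 0.0590
χ² = 0.1361 + 0.3037 + 0.0590 = 0.4988 ≈ 0.499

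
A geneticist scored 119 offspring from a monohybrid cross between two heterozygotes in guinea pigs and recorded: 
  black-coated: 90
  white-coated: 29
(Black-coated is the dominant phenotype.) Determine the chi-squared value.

For a monohybrid cross between heterozygotes with complete dominance, the expected phenotypic ratio is 3:1.
Under the 3:1 hypothesis (Σ ratio = 4, N = 119):
  black-coated: 119 × 3/4 = 89.25
  white-coated: 119 × 1/4 = 29.75
χ² = Σ (O − E)² / E
  black-coated: (90 − 89.25)² / 89.25 = 0.0063
  white-coated: (29 − 29.75)² / 29.75 = 0.0189
χ² = 0.0063 + 0.0189 = 0.0252 ≈ 0.025

0.025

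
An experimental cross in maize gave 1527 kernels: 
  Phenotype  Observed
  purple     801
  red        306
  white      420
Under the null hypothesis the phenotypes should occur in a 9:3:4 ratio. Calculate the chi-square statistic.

Under the 9:3:4 hypothesis (Σ ratio = 16, N = 1527):
  purple: 1527 × 9/16 = 858.9375
  red: 1527 × 3/16 = 286.3125
  white: 1527 × 4/16 = 381.75
χ² = Σ (O − E)² / E
  purple: (801 − 858.9375)² / 858.9375 = 3.9080
  red: (306 − 286.3125)² / 286.3125 = 1.3538
  white: (420 − 381.75)² / 381.75 = 3.8325
χ² = 3.9080 + 1.3538 + 3.8325 = 9.0943 ≈ 9.094

9.094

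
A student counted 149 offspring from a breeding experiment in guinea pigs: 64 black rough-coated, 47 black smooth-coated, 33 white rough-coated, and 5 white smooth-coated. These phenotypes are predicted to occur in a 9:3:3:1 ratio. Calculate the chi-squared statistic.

Expected counts for N = 149 under a 9:3:3:1 ratio (total parts = 16):
  black rough-coated: 149 × 9/16 = 83.8125
  black smooth-coated: 149 × 3/16 = 27.9375
  white rough-coated: 149 × 3/16 = 27.9375
  white smooth-coated: 149 × 1/16 = 9.3125
χ² = Σ (O − E)² / E
  black rough-coated: (64 − 83.8125)² / 83.8125 = 4.6835
  black smooth-coated: (47 − 27.9375)² / 27.9375 = 13.0069
  white rough-coated: (33 − 27.9375)² / 27.9375 = 0.9174
  white smooth-coated: (5 − 9.3125)² / 9.3125 = 1.9971
χ² = 4.6835 + 13.0069 + 0.9174 + 1.9971 = 20.6049 ≈ 20.605

20.605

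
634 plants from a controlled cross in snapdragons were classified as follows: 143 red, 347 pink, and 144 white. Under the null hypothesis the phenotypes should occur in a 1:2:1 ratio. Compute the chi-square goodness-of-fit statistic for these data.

5.681

Total ratio parts = 4. Expected numbers out of 634:
  red: 634 × 1/4 = 158.5
  pink: 634 × 2/4 = 317
  white: 634 × 1/4 = 158.5
χ² = Σ (O − E)² / E
  red: (143 − 158.5)² / 158.5 = 1.5158
  pink: (347 − 317)² / 317 = 2.8391
  white: (144 − 158.5)² / 158.5 = 1.3265
χ² = 1.5158 + 2.8391 + 1.3265 = 5.6814 ≈ 5.681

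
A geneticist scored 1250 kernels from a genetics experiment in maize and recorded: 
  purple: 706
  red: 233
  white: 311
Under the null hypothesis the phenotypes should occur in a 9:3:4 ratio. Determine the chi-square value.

0.027

Under the 9:3:4 hypothesis (Σ ratio = 16, N = 1250):
  purple: 1250 × 9/16 = 703.125
  red: 1250 × 3/16 = 234.375
  white: 1250 × 4/16 = 312.5
χ² = Σ (O − E)² / E
  purple: (706 − 703.125)² / 703.125 = 0.0118
  red: (233 − 234.375)² / 234.375 = 0.0081
  white: (311 − 312.5)² / 312.5 = 0.0072
χ² = 0.0118 + 0.0081 + 0.0072 = 0.0271 ≈ 0.027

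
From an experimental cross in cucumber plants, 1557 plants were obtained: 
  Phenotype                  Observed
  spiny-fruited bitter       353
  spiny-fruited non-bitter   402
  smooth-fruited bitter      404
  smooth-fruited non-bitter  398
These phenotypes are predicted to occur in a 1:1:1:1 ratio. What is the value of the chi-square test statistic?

Under the 1:1:1:1 hypothesis (Σ ratio = 4, N = 1557):
  spiny-fruited bitter: 1557 × 1/4 = 389.25
  spiny-fruited non-bitter: 1557 × 1/4 = 389.25
  smooth-fruited bitter: 1557 × 1/4 = 389.25
  smooth-fruited non-bitter: 1557 × 1/4 = 389.25
χ² = Σ (O − E)² / E
  spiny-fruited bitter: (353 − 389.25)² / 389.25 = 3.3759
  spiny-fruited non-bitter: (402 − 389.25)² / 389.25 = 0.4176
  smooth-fruited bitter: (404 − 389.25)² / 389.25 = 0.5589
  smooth-fruited non-bitter: (398 − 389.25)² / 389.25 = 0.1967
χ² = 3.3759 + 0.4176 + 0.5589 + 0.1967 = 4.5491 ≈ 4.549

4.549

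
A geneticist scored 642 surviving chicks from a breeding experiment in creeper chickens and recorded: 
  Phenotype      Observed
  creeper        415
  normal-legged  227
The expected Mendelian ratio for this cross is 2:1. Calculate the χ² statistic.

Under the 2:1 hypothesis (Σ ratio = 3, N = 642):
  creeper: 642 × 2/3 = 428
  normal-legged: 642 × 1/3 = 214
χ² = Σ (O − E)² / E
  creeper: (415 − 428)² / 428 = 0.3949
  normal-legged: (227 − 214)² / 214 = 0.7897
χ² = 0.3949 + 0.7897 = 1.1846 ≈ 1.185

1.185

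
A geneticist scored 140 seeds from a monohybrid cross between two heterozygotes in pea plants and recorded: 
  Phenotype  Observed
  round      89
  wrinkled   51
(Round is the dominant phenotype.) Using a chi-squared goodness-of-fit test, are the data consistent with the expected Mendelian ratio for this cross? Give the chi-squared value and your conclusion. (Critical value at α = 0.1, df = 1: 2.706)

For a monohybrid cross between heterozygotes with complete dominance, the expected phenotypic ratio is 3:1.
Expected counts for N = 140 under a 3:1 ratio (total parts = 4):
  round: 140 × 3/4 = 105
  wrinkled: 140 × 1/4 = 35
χ² = Σ (O − E)² / E
  round: (89 − 105)² / 105 = 2.4381
  wrinkled: (51 − 35)² / 35 = 7.3143
χ² = 2.4381 + 7.3143 = 9.7524 ≈ 9.752
Degrees of freedom = 2 − 1 = 1; critical value at α = 0.1 is 2.706.
Since 9.752 > 2.706, we reject the null hypothesis — the data do not fit the 3:1 ratio.

9.752; not consistent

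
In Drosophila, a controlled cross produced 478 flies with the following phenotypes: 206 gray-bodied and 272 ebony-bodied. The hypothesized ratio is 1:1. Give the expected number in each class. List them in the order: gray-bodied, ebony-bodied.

239, 239

Total ratio parts = 2. Expected numbers out of 478:
  gray-bodied: 478 × 1/2 = 239
  ebony-bodied: 478 × 1/2 = 239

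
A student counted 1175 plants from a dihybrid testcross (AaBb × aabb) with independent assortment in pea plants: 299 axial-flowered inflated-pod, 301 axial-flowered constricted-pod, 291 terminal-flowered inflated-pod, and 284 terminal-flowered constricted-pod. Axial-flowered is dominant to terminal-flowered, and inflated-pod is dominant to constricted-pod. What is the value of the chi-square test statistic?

0.622

A dihybrid testcross with independent assortment gives a 1:1:1:1 ratio.
Total ratio parts = 4. Expected numbers out of 1175:
  axial-flowered inflated-pod: 1175 × 1/4 = 293.75
  axial-flowered constricted-pod: 1175 × 1/4 = 293.75
  terminal-flowered inflated-pod: 1175 × 1/4 = 293.75
  terminal-flowered constricted-pod: 1175 × 1/4 = 293.75
χ² = Σ (O − E)² / E
  axial-flowered inflated-pod: (299 − 293.75)² / 293.75 = 0.0938
  axial-flowered constricted-pod: (301 − 293.75)² / 293.75 = 0.1789
  terminal-flowered inflated-pod: (291 − 293.75)² / 293.75 = 0.0257
  terminal-flowered constricted-pod: (284 − 293.75)² / 293.75 = 0.3236
χ² = 0.0938 + 0.1789 + 0.0257 + 0.3236 = 0.622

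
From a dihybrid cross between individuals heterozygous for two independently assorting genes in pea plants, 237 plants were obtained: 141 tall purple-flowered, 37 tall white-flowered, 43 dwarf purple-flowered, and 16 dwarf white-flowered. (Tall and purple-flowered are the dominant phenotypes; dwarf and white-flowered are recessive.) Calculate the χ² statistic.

1.830

A dihybrid F₂ with independent assortment and complete dominance at both loci gives a 9:3:3:1 phenotypic ratio.
Expected counts for N = 237 under a 9:3:3:1 ratio (total parts = 16):
  tall purple-flowered: 237 × 9/16 = 133.3125
  tall white-flowered: 237 × 3/16 = 44.4375
  dwarf purple-flowered: 237 × 3/16 = 44.4375
  dwarf white-flowered: 237 × 1/16 = 14.8125
χ² = Σ (O − E)² / E
  tall purple-flowered: (141 − 133.3125)² / 133.3125 = 0.4433
  tall white-flowered: (37 − 44.4375)² / 44.4375 = 1.2448
  dwarf purple-flowered: (43 − 44.4375)² / 44.4375 = 0.0465
  dwarf white-flowered: (16 − 14.8125)² / 14.8125 = 0.0952
χ² = 0.4433 + 1.2448 + 0.0465 + 0.0952 = 1.8298 ≈ 1.830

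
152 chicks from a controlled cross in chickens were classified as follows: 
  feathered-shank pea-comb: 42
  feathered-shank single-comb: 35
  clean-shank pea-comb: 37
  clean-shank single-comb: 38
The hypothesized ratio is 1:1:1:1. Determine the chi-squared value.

0.684

Total ratio parts = 4. Expected numbers out of 152:
  feathered-shank pea-comb: 152 × 1/4 = 38
  feathered-shank single-comb: 152 × 1/4 = 38
  clean-shank pea-comb: 152 × 1/4 = 38
  clean-shank single-comb: 152 × 1/4 = 38
χ² = Σ (O − E)² / E
  feathered-shank pea-comb: (42 − 38)² / 38 = 0.4211
  feathered-shank single-comb: (35 − 38)² / 38 = 0.2368
  clean-shank pea-comb: (37 − 38)² / 38 = 0.0263
  clean-shank single-comb: (38 − 38)² / 38 = 0.0000
χ² = 0.4211 + 0.2368 + 0.0263 + 0.0000 = 0.6842 ≈ 0.684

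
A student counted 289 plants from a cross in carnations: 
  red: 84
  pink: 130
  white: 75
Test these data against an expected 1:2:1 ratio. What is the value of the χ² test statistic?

3.471

Expected counts for N = 289 under a 1:2:1 ratio (total parts = 4):
  red: 289 × 1/4 = 72.25
  pink: 289 × 2/4 = 144.5
  white: 289 × 1/4 = 72.25
χ² = Σ (O − E)² / E
  red: (84 − 72.25)² / 72.25 = 1.9109
  pink: (130 − 144.5)² / 144.5 = 1.4550
  white: (75 − 72.25)² / 72.25 = 0.1047
χ² = 1.9109 + 1.4550 + 0.1047 = 3.4706 ≈ 3.471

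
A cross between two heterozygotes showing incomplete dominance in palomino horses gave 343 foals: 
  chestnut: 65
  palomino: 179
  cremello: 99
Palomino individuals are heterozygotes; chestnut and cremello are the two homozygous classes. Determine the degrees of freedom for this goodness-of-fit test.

With incomplete dominance, a heterozygote × heterozygote cross gives a 1:2:1 phenotypic ratio.
A goodness-of-fit test with 3 phenotype classes has df = 3 − 1 = 2.

2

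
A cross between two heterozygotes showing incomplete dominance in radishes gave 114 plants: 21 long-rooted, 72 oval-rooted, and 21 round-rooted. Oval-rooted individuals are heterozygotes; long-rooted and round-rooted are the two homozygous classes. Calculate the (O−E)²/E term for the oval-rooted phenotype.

With incomplete dominance, a heterozygote × heterozygote cross gives a 1:2:1 phenotypic ratio.
Under the 1:2:1 hypothesis (Σ ratio = 4, N = 114):
  long-rooted: 114 × 1/4 = 28.5
  oval-rooted: 114 × 2/4 = 57
  round-rooted: 114 × 1/4 = 28.5
Contribution of oval-rooted: (72 − 57)² / 57 = 3.9474

3.947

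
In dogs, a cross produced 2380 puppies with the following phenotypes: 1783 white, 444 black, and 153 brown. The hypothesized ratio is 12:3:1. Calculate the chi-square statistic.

Expected counts for N = 2380 under a 12:3:1 ratio (total parts = 16):
  white: 2380 × 12/16 = 1785
  black: 2380 × 3/16 = 446.25
  brown: 2380 × 1/16 = 148.75
χ² = Σ (O − E)² / E
  white: (1783 − 1785)² / 1785 = 0.0022
  black: (444 − 446.25)² / 446.25 = 0.0113
  brown: (153 − 148.75)² / 148.75 = 0.1214
χ² = 0.0022 + 0.0113 + 0.1214 = 0.1349 ≈ 0.135

0.135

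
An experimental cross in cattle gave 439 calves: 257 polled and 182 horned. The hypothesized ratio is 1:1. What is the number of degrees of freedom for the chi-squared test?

1

A goodness-of-fit test with 2 phenotype classes has df = 2 − 1 = 1.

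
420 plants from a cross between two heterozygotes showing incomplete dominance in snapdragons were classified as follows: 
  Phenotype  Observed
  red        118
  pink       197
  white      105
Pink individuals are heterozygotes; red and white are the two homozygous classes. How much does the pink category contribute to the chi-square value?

0.805

With incomplete dominance, a heterozygote × heterozygote cross gives a 1:2:1 phenotypic ratio.
Total ratio parts = 4. Expected numbers out of 420:
  red: 420 × 1/4 = 105
  pink: 420 × 2/4 = 210
  white: 420 × 1/4 = 105
Contribution of pink: (197 − 210)² / 210 = 0.8048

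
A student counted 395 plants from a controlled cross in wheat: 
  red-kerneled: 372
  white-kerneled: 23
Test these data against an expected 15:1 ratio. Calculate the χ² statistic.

Expected counts for N = 395 under a 15:1 ratio (total parts = 16):
  red-kerneled: 395 × 15/16 = 370.3125
  white-kerneled: 395 × 1/16 = 24.6875
χ² = Σ (O − E)² / E
  red-kerneled: (372 − 370.3125)² / 370.3125 = 0.0077
  white-kerneled: (23 − 24.6875)² / 24.6875 = 0.1153
χ² = 0.0077 + 0.1153 = 0.123

0.123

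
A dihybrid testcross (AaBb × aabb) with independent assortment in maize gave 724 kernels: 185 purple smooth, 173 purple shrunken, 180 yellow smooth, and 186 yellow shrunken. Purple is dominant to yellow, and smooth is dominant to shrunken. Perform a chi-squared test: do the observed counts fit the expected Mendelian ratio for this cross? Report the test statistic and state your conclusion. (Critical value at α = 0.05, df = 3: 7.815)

0.586; consistent

A dihybrid testcross with independent assortment gives a 1:1:1:1 ratio.
Expected counts for N = 724 under a 1:1:1:1 ratio (total parts = 4):
  purple smooth: 724 × 1/4 = 181
  purple shrunken: 724 × 1/4 = 181
  yellow smooth: 724 × 1/4 = 181
  yellow shrunken: 724 × 1/4 = 181
χ² = Σ (O − E)² / E
  purple smooth: (185 − 181)² / 181 = 0.0884
  purple shrunken: (173 − 181)² / 181 = 0.3536
  yellow smooth: (180 − 181)² / 181 = 0.0055
  yellow shrunken: (186 − 181)² / 181 = 0.1381
χ² = 0.0884 + 0.3536 + 0.0055 + 0.1381 = 0.5856 ≈ 0.586
Degrees of freedom = 4 − 1 = 3; critical value at α = 0.05 is 7.815.
Since 0.586 < 7.815, we fail to reject the null hypothesis — the data are consistent with the 1:1:1:1 ratio.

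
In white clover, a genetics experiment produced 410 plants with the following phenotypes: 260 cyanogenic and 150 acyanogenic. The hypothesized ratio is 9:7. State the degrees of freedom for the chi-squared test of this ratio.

A goodness-of-fit test with 2 phenotype classes has df = 2 − 1 = 1.

1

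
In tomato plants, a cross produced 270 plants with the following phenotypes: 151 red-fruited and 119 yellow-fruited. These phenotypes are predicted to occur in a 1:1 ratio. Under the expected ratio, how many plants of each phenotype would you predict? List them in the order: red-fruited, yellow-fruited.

Expected counts for N = 270 under a 1:1 ratio (total parts = 2):
  red-fruited: 270 × 1/2 = 135
  yellow-fruited: 270 × 1/2 = 135

135, 135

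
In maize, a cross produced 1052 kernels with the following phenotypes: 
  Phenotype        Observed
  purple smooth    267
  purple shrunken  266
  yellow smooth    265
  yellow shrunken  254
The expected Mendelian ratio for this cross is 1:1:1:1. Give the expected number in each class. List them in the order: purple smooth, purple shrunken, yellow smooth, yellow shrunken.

The 1:1:1:1 ratio has 4 parts, so with N = 1052 the expected counts are:
  purple smooth: 1052 × 1/4 = 263
  purple shrunken: 1052 × 1/4 = 263
  yellow smooth: 1052 × 1/4 = 263
  yellow shrunken: 1052 × 1/4 = 263

263, 263, 263, 263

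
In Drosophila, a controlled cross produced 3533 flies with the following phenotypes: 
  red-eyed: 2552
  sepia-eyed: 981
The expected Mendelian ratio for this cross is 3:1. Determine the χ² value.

14.424

Under the 3:1 hypothesis (Σ ratio = 4, N = 3533):
  red-eyed: 3533 × 3/4 = 2649.75
  sepia-eyed: 3533 × 1/4 = 883.25
χ² = Σ (O − E)² / E
  red-eyed: (2552 − 2649.75)² / 2649.75 = 3.6060
  sepia-eyed: (981 − 883.25)² / 883.25 = 10.8181
χ² = 3.6060 + 10.8181 = 14.4241 ≈ 14.424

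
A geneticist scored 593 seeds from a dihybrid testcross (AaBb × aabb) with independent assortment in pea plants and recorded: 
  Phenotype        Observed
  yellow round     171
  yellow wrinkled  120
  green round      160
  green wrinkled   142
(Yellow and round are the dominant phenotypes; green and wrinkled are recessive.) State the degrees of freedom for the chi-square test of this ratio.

3

A dihybrid testcross with independent assortment gives a 1:1:1:1 ratio.
A goodness-of-fit test with 4 phenotype classes has df = 4 − 1 = 3.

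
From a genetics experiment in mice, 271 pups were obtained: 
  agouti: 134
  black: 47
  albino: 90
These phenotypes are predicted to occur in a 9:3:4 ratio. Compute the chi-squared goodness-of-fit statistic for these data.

Total ratio parts = 16. Expected numbers out of 271:
  agouti: 271 × 9/16 = 152.4375
  black: 271 × 3/16 = 50.8125
  albino: 271 × 4/16 = 67.75
χ² = Σ (O − E)² / E
  agouti: (134 − 152.4375)² / 152.4375 = 2.2300
  black: (47 − 50.8125)² / 50.8125 = 0.2861
  albino: (90 − 67.75)² / 67.75 = 7.3072
χ² = 2.2300 + 0.2861 + 7.3072 = 9.8233 ≈ 9.823

9.823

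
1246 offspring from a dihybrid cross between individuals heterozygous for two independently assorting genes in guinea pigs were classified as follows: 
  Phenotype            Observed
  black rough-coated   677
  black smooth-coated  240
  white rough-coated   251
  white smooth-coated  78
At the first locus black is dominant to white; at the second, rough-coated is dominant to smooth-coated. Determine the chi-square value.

A dihybrid F₂ with independent assortment and complete dominance at both loci gives a 9:3:3:1 phenotypic ratio.
The 9:3:3:1 ratio has 16 parts, so with N = 1246 the expected counts are:
  black rough-coated: 1246 × 9/16 = 700.875
  black smooth-coated: 1246 × 3/16 = 233.625
  white rough-coated: 1246 × 3/16 = 233.625
  white smooth-coated: 1246 × 1/16 = 77.875
χ² = Σ (O − E)² / E
  black rough-coated: (677 − 700.875)² / 700.875 = 0.8133
  black smooth-coated: (240 − 233.625)² / 233.625 = 0.1740
  white rough-coated: (251 − 233.625)² / 233.625 = 1.2922
  white smooth-coated: (78 − 77.875)² / 77.875 = 0.0002
χ² = 0.8133 + 0.1740 + 1.2922 + 0.0002 = 2.2797 ≈ 2.280

2.280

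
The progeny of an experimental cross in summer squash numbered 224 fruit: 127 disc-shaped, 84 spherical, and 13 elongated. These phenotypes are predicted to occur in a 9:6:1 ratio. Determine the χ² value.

The 9:6:1 ratio has 16 parts, so with N = 224 the expected counts are:
  disc-shaped: 224 × 9/16 = 126
  spherical: 224 × 6/16 = 84
  elongated: 224 × 1/16 = 14
χ² = Σ (O − E)² / E
  disc-shaped: (127 − 126)² / 126 = 0.0079
  spherical: (84 − 84)² / 84 = 0.0000
  elongated: (13 − 14)² / 14 = 0.0714
χ² = 0.0079 + 0.0000 + 0.0714 = 0.0793 ≈ 0.079

0.079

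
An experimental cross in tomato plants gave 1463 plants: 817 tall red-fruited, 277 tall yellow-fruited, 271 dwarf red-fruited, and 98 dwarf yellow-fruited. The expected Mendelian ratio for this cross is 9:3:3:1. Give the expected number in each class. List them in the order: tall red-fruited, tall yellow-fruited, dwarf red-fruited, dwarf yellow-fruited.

Under the 9:3:3:1 hypothesis (Σ ratio = 16, N = 1463):
  tall red-fruited: 1463 × 9/16 = 822.9375
  tall yellow-fruited: 1463 × 3/16 = 274.3125
  dwarf red-fruited: 1463 × 3/16 = 274.3125
  dwarf yellow-fruited: 1463 × 1/16 = 91.4375

822.9375, 274.3125, 274.3125, 91.4375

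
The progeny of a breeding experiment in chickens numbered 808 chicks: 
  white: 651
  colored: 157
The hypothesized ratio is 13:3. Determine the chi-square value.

Total ratio parts = 16. Expected numbers out of 808:
  white: 808 × 13/16 = 656.5
  colored: 808 × 3/16 = 151.5
χ² = Σ (O − E)² / E
  white: (651 − 656.5)² / 656.5 = 0.0461
  colored: (157 − 151.5)² / 151.5 = 0.1997
χ² = 0.0461 + 0.1997 = 0.2458 ≈ 0.246

0.246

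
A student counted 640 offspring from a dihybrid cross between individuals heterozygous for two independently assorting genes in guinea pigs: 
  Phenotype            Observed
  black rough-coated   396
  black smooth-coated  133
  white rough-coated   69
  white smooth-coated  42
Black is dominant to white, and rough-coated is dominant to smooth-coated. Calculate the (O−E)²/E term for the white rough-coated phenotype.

A dihybrid F₂ with independent assortment and complete dominance at both loci gives a 9:3:3:1 phenotypic ratio.
Expected counts for N = 640 under a 9:3:3:1 ratio (total parts = 16):
  black rough-coated: 640 × 9/16 = 360
  black smooth-coated: 640 × 3/16 = 120
  white rough-coated: 640 × 3/16 = 120
  white smooth-coated: 640 × 1/16 = 40
Contribution of white rough-coated: (69 − 120)² / 120 = 21.6750

21.675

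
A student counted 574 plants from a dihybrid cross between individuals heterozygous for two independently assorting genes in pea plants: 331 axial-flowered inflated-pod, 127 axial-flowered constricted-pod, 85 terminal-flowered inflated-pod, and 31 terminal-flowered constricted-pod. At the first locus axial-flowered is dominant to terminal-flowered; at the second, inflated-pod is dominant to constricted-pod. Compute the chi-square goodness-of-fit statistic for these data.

A dihybrid F₂ with independent assortment and complete dominance at both loci gives a 9:3:3:1 phenotypic ratio.
Total ratio parts = 16. Expected numbers out of 574:
  axial-flowered inflated-pod: 574 × 9/16 = 322.875
  axial-flowered constricted-pod: 574 × 3/16 = 107.625
  terminal-flowered inflated-pod: 574 × 3/16 = 107.625
  terminal-flowered constricted-pod: 574 × 1/16 = 35.875
χ² = Σ (O − E)² / E
  axial-flowered inflated-pod: (331 − 322.875)² / 322.875 = 0.2045
  axial-flowered constricted-pod: (127 − 107.625)² / 107.625 = 3.4880
  terminal-flowered inflated-pod: (85 − 107.625)² / 107.625 = 4.7562
  terminal-flowered constricted-pod: (31 − 35.875)² / 35.875 = 0.6625
χ² = 0.2045 + 3.4880 + 4.7562 + 0.6625 = 9.1112 ≈ 9.111

9.111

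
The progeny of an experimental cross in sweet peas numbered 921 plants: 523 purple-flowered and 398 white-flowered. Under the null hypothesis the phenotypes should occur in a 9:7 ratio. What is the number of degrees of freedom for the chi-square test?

1

A goodness-of-fit test with 2 phenotype classes has df = 2 − 1 = 1.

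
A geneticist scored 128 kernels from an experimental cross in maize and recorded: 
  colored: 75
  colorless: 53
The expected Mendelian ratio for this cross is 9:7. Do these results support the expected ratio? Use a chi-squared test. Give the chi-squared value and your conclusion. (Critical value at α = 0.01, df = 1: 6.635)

The 9:7 ratio has 16 parts, so with N = 128 the expected counts are:
  colored: 128 × 9/16 = 72
  colorless: 128 × 7/16 = 56
χ² = Σ (O − E)² / E
  colored: (75 − 72)² / 72 = 0.1250
  colorless: (53 − 56)² / 56 = 0.1607
χ² = 0.1250 + 0.1607 = 0.2857 ≈ 0.286
Degrees of freedom = 2 − 1 = 1; critical value at α = 0.01 is 6.635.
Since 0.286 < 6.635, we fail to reject the null hypothesis — the data are consistent with the 9:7 ratio.

0.286; consistent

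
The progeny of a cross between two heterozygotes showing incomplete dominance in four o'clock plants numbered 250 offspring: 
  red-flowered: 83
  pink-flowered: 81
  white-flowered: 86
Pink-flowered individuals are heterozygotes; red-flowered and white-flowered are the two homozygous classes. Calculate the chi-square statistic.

31.048

With incomplete dominance, a heterozygote × heterozygote cross gives a 1:2:1 phenotypic ratio.
Total ratio parts = 4. Expected numbers out of 250:
  red-flowered: 250 × 1/4 = 62.5
  pink-flowered: 250 × 2/4 = 125
  white-flowered: 250 × 1/4 = 62.5
χ² = Σ (O − E)² / E
  red-flowered: (83 − 62.5)² / 62.5 = 6.7240
  pink-flowered: (81 − 125)² / 125 = 15.4880
  white-flowered: (86 − 62.5)² / 62.5 = 8.8360
χ² = 6.7240 + 15.4880 + 8.8360 = 31.048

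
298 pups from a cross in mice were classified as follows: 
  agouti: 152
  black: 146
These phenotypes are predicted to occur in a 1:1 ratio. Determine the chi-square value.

0.121

Total ratio parts = 2. Expected numbers out of 298:
  agouti: 298 × 1/2 = 149
  black: 298 × 1/2 = 149
χ² = Σ (O − E)² / E
  agouti: (152 − 149)² / 149 = 0.0604
  black: (146 − 149)² / 149 = 0.0604
χ² = 0.0604 + 0.0604 = 0.1208 ≈ 0.121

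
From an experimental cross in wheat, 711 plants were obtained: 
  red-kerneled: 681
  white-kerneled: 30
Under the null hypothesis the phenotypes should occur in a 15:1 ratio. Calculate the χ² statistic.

Under the 15:1 hypothesis (Σ ratio = 16, N = 711):
  red-kerneled: 711 × 15/16 = 666.5625
  white-kerneled: 711 × 1/16 = 44.4375
χ² = Σ (O − E)² / E
  red-kerneled: (681 − 666.5625)² / 666.5625 = 0.3127
  white-kerneled: (30 − 44.4375)² / 44.4375 = 4.6907
χ² = 0.3127 + 4.6907 = 5.0034 ≈ 5.003

5.003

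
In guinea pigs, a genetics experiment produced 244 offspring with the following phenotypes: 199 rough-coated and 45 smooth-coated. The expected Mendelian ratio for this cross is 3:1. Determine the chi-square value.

Under the 3:1 hypothesis (Σ ratio = 4, N = 244):
  rough-coated: 244 × 3/4 = 183
  smooth-coated: 244 × 1/4 = 61
χ² = Σ (O − E)² / E
  rough-coated: (199 − 183)² / 183 = 1.3989
  smooth-coated: (45 − 61)² / 61 = 4.1967
χ² = 1.3989 + 4.1967 = 5.5956 ≈ 5.596

5.596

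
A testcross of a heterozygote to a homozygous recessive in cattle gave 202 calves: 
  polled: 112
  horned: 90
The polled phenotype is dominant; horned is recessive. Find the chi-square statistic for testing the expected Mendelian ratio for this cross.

2.396

A testcross of a heterozygote (Aa × aa) gives a 1:1 phenotypic ratio.
Under the 1:1 hypothesis (Σ ratio = 2, N = 202):
  polled: 202 × 1/2 = 101
  horned: 202 × 1/2 = 101
χ² = Σ (O − E)² / E
  polled: (112 − 101)² / 101 = 1.1980
  horned: (90 − 101)² / 101 = 1.1980
χ² = 1.1980 + 1.1980 = 2.396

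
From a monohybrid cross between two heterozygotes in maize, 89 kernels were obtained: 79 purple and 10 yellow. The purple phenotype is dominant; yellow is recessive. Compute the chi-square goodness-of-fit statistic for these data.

For a monohybrid cross between heterozygotes with complete dominance, the expected phenotypic ratio is 3:1.
The 3:1 ratio has 4 parts, so with N = 89 the expected counts are:
  purple: 89 × 3/4 = 66.75
  yellow: 89 × 1/4 = 22.25
χ² = Σ (O − E)² / E
  purple: (79 − 66.75)² / 66.75 = 2.2481
  yellow: (10 − 22.25)² / 22.25 = 6.7444
χ² = 2.2481 + 6.7444 = 8.9925 ≈ 8.993

8.993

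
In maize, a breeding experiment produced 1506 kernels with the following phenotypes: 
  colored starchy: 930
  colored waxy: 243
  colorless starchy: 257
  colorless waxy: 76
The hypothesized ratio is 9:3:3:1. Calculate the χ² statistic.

19.369

Expected counts for N = 1506 under a 9:3:3:1 ratio (total parts = 16):
  colored starchy: 1506 × 9/16 = 847.125
  colored waxy: 1506 × 3/16 = 282.375
  colorless starchy: 1506 × 3/16 = 282.375
  colorless waxy: 1506 × 1/16 = 94.125
χ² = Σ (O − E)² / E
  colored starchy: (930 − 847.125)² / 847.125 = 8.1077
  colored waxy: (243 − 282.375)² / 282.375 = 5.4905
  colorless starchy: (257 − 282.375)² / 282.375 = 2.2803
  colorless waxy: (76 − 94.125)² / 94.125 = 3.4902
χ² = 8.1077 + 5.4905 + 2.2803 + 3.4902 = 19.3687 ≈ 19.369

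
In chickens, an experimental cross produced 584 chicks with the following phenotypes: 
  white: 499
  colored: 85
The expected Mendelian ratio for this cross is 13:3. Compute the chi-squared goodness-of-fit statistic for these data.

6.747

Total ratio parts = 16. Expected numbers out of 584:
  white: 584 × 13/16 = 474.5
  colored: 584 × 3/16 = 109.5
χ² = Σ (O − E)² / E
  white: (499 − 474.5)² / 474.5 = 1.2650
  colored: (85 − 109.5)² / 109.5 = 5.4817
χ² = 1.2650 + 5.4817 = 6.7467 ≈ 6.747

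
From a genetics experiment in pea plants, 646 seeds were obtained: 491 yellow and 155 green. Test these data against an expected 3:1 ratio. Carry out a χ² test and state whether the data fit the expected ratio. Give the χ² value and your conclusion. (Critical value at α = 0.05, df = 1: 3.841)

Expected counts for N = 646 under a 3:1 ratio (total parts = 4):
  yellow: 646 × 3/4 = 484.5
  green: 646 × 1/4 = 161.5
χ² = Σ (O − E)² / E
  yellow: (491 − 484.5)² / 484.5 = 0.0872
  green: (155 − 161.5)² / 161.5 = 0.2616
χ² = 0.0872 + 0.2616 = 0.3488 ≈ 0.349
Degrees of freedom = 2 − 1 = 1; critical value at α = 0.05 is 3.841.
Since 0.349 < 3.841, we fail to reject the null hypothesis — the data are consistent with the 3:1 ratio.

0.349; consistent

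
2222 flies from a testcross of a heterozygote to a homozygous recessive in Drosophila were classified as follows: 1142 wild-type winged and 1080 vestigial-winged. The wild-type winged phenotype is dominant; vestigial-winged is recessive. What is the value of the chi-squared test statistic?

A testcross of a heterozygote (Aa × aa) gives a 1:1 phenotypic ratio.
Expected counts for N = 2222 under a 1:1 ratio (total parts = 2):
  wild-type winged: 2222 × 1/2 = 1111
  vestigial-winged: 2222 × 1/2 = 1111
χ² = Σ (O − E)² / E
  wild-type winged: (1142 − 1111)² / 1111 = 0.8650
  vestigial-winged: (1080 − 1111)² / 1111 = 0.8650
χ² = 0.8650 + 0.8650 = 1.730

1.730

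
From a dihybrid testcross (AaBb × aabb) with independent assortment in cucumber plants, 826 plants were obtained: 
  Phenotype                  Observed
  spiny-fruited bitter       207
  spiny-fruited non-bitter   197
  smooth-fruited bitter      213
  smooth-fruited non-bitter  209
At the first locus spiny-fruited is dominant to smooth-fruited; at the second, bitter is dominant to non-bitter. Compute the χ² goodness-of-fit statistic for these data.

0.673

A dihybrid testcross with independent assortment gives a 1:1:1:1 ratio.
Total ratio parts = 4. Expected numbers out of 826:
  spiny-fruited bitter: 826 × 1/4 = 206.5
  spiny-fruited non-bitter: 826 × 1/4 = 206.5
  smooth-fruited bitter: 826 × 1/4 = 206.5
  smooth-fruited non-bitter: 826 × 1/4 = 206.5
χ² = Σ (O − E)² / E
  spiny-fruited bitter: (207 − 206.5)² / 206.5 = 0.0012
  spiny-fruited non-bitter: (197 − 206.5)² / 206.5 = 0.4370
  smooth-fruited bitter: (213 − 206.5)² / 206.5 = 0.2046
  smooth-fruited non-bitter: (209 − 206.5)² / 206.5 = 0.0303
χ² = 0.0012 + 0.4370 + 0.2046 + 0.0303 = 0.6731 ≈ 0.673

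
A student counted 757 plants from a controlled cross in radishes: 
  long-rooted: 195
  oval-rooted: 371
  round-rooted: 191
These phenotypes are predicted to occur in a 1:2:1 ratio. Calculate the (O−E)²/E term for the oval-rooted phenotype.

Under the 1:2:1 hypothesis (Σ ratio = 4, N = 757):
  long-rooted: 757 × 1/4 = 189.25
  oval-rooted: 757 × 2/4 = 378.5
  round-rooted: 757 × 1/4 = 189.25
Contribution of oval-rooted: (371 − 378.5)² / 378.5 = 0.1486

0.149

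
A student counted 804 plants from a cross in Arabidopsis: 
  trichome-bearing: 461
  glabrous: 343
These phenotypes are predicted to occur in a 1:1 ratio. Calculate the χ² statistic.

Expected counts for N = 804 under a 1:1 ratio (total parts = 2):
  trichome-bearing: 804 × 1/2 = 402
  glabrous: 804 × 1/2 = 402
χ² = Σ (O − E)² / E
  trichome-bearing: (461 − 402)² / 402 = 8.6592
  glabrous: (343 − 402)² / 402 = 8.6592
χ² = 8.6592 + 8.6592 = 17.3184 ≈ 17.318

17.318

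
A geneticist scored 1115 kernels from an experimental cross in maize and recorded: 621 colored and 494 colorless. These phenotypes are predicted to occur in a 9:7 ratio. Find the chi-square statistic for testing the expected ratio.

0.140

Total ratio parts = 16. Expected numbers out of 1115:
  colored: 1115 × 9/16 = 627.1875
  colorless: 1115 × 7/16 = 487.8125
χ² = Σ (O − E)² / E
  colored: (621 − 627.1875)² / 627.1875 = 0.0610
  colorless: (494 − 487.8125)² / 487.8125 = 0.0785
χ² = 0.0610 + 0.0785 = 0.1395 ≈ 0.140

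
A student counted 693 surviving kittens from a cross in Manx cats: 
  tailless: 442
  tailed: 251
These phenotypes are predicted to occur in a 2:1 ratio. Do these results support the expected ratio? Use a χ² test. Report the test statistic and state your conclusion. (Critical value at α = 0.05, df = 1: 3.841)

The 2:1 ratio has 3 parts, so with N = 693 the expected counts are:
  tailless: 693 × 2/3 = 462
  tailed: 693 × 1/3 = 231
χ² = Σ (O − E)² / E
  tailless: (442 − 462)² / 462 = 0.8658
  tailed: (251 − 231)² / 231 = 1.7316
χ² = 0.8658 + 1.7316 = 2.5974 ≈ 2.597
Degrees of freedom = 2 − 1 = 1; critical value at α = 0.05 is 3.841.
Since 2.597 < 3.841, we fail to reject the null hypothesis — the data are consistent with the 2:1 ratio.

2.597; consistent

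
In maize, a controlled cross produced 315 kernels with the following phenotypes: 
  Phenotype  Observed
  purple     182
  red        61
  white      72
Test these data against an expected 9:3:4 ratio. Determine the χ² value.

0.773

The 9:3:4 ratio has 16 parts, so with N = 315 the expected counts are:
  purple: 315 × 9/16 = 177.1875
  red: 315 × 3/16 = 59.0625
  white: 315 × 4/16 = 78.75
χ² = Σ (O − E)² / E
  purple: (182 − 177.1875)² / 177.1875 = 0.1307
  red: (61 − 59.0625)² / 59.0625 = 0.0636
  white: (72 − 78.75)² / 78.75 = 0.5786
χ² = 0.1307 + 0.0636 + 0.5786 = 0.7729 ≈ 0.773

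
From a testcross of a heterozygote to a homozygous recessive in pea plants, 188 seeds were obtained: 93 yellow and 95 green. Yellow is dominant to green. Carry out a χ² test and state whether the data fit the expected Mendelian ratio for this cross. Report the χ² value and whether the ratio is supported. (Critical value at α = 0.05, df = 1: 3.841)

A testcross of a heterozygote (Aa × aa) gives a 1:1 phenotypic ratio.
The 1:1 ratio has 2 parts, so with N = 188 the expected counts are:
  yellow: 188 × 1/2 = 94
  green: 188 × 1/2 = 94
χ² = Σ (O − E)² / E
  yellow: (93 − 94)² / 94 = 0.0106
  green: (95 − 94)² / 94 = 0.0106
χ² = 0.0106 + 0.0106 = 0.0212 ≈ 0.021
Degrees of freedom = 2 − 1 = 1; critical value at α = 0.05 is 3.841.
Since 0.021 < 3.841, we fail to reject the null hypothesis — the data are consistent with the 1:1 ratio.

0.021; consistent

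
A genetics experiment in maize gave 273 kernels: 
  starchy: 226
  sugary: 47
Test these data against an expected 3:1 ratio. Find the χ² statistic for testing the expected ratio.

8.822

The 3:1 ratio has 4 parts, so with N = 273 the expected counts are:
  starchy: 273 × 3/4 = 204.75
  sugary: 273 × 1/4 = 68.25
χ² = Σ (O − E)² / E
  starchy: (226 − 204.75)² / 204.75 = 2.2054
  sugary: (47 − 68.25)² / 68.25 = 6.6163
χ² = 2.2054 + 6.6163 = 8.8217 ≈ 8.822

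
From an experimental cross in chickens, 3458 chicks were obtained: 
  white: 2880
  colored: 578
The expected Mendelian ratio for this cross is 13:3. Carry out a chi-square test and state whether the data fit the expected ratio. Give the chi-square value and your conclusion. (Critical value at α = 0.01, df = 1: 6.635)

Under the 13:3 hypothesis (Σ ratio = 16, N = 3458):
  white: 3458 × 13/16 = 2809.625
  colored: 3458 × 3/16 = 648.375
χ² = Σ (O − E)² / E
  white: (2880 − 2809.625)² / 2809.625 = 1.7627
  colored: (578 − 648.375)² / 648.375 = 7.6385
χ² = 1.7627 + 7.6385 = 9.4012 ≈ 9.401
Degrees of freedom = 2 − 1 = 1; critical value at α = 0.01 is 6.635.
Since 9.401 > 6.635, we reject the null hypothesis — the data do not fit the 13:3 ratio.

9.401; not consistent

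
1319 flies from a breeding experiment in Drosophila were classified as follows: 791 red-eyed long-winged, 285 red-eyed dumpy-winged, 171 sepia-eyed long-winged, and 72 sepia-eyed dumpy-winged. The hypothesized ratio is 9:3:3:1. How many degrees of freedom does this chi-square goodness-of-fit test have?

A goodness-of-fit test with 4 phenotype classes has df = 4 − 1 = 3.

3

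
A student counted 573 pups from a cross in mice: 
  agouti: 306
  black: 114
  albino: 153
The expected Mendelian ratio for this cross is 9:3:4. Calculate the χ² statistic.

1.890

The 9:3:4 ratio has 16 parts, so with N = 573 the expected counts are:
  agouti: 573 × 9/16 = 322.3125
  black: 573 × 3/16 = 107.4375
  albino: 573 × 4/16 = 143.25
χ² = Σ (O − E)² / E
  agouti: (306 − 322.3125)² / 322.3125 = 0.8256
  black: (114 − 107.4375)² / 107.4375 = 0.4009
  albino: (153 − 143.25)² / 143.25 = 0.6636
χ² = 0.8256 + 0.4009 + 0.6636 = 1.8901 ≈ 1.890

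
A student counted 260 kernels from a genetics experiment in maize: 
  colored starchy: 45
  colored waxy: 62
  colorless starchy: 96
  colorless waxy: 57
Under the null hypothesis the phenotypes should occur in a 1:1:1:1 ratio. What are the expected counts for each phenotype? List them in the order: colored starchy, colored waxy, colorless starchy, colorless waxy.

Expected counts for N = 260 under a 1:1:1:1 ratio (total parts = 4):
  colored starchy: 260 × 1/4 = 65
  colored waxy: 260 × 1/4 = 65
  colorless starchy: 260 × 1/4 = 65
  colorless waxy: 260 × 1/4 = 65

65, 65, 65, 65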